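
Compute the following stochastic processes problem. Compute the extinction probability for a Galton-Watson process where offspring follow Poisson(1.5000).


Since mu = 1.5000 > 1, extinction prob q < 1.
Solve s = exp(mu*(s-1)) iteratively.
q = 0.4172

0.4172


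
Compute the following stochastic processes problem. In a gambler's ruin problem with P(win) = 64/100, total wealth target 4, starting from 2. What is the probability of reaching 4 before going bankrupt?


Gambler's ruin formula:
r = q/p = 0.3600/0.6400 = 0.5625
P(win) = (1 - r^i)/(1 - r^N)
= (1 - 0.5625^2)/(1 - 0.5625^4)
= 0.7596

0.7596


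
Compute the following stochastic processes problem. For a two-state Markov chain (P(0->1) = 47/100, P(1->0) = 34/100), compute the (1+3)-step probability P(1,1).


P^4 = P^1 * P^3
Computing via matrix multiplication of the transition matrix.
Entry (1,1) of P^4 = 0.5808

0.5808


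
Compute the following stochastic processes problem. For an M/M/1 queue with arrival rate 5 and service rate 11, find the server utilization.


rho = lambda/mu
= 5/11
= 0.4545

0.4545


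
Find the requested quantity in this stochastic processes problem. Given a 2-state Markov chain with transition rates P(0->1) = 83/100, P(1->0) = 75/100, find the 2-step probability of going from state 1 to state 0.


Computing P^2 by matrix multiplication.
P = [[0.1700, 0.8300], [0.7500, 0.2500]]
After raising P to the power 2:
P^2(1,0) = 0.3150

0.3150


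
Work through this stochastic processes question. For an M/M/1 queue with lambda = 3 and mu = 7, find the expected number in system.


rho = 3/7 = 0.4286
L = rho/(1-rho)
= 0.4286/0.5714
= 0.7500

0.7500


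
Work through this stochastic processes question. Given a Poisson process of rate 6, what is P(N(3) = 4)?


P(N(t)=k) = (lambda*t)^k * exp(-lambda*t) / k!
lambda*t = 18
= 18^4 * exp(-18) / 4!
= 104976 * 1.5230e-08 / 24
= 6.6616e-05

6.6616e-05


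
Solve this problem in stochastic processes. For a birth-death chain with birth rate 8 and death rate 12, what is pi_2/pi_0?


For birth-death process, pi_n/pi_0 = (lambda/mu)^n
= (8/12)^2
= 0.4444

0.4444


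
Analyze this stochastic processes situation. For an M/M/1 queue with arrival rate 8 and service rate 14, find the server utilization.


rho = lambda/mu
= 8/14
= 0.5714

0.5714


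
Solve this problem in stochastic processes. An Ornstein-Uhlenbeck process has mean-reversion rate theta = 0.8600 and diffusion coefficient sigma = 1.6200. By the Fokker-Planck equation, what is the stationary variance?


Stationary variance = sigma^2 / (2*theta)
= 1.6200^2 / (2*0.8600)
= 2.6244 / 1.7200
= 1.5258

1.5258


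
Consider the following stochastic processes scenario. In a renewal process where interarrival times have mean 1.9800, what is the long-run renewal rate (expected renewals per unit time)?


Long-run renewal rate = 1/E(X)
= 1/1.9800
= 0.5051

0.5051


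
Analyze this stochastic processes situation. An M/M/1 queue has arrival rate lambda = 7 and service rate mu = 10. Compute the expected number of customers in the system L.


rho = 7/10 = 0.7000
L = rho/(1-rho)
= 0.7000/0.3000
= 2.3333

2.3333


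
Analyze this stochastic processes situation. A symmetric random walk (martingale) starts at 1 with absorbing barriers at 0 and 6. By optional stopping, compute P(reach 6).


By optional stopping theorem: E(M at tau) = M(0) = 1
P(hit 6)*6 + P(hit 0)*0 = 1
P(hit 6) = (1 - 0)/(6 - 0) = 1/6 = 0.1667

0.1667


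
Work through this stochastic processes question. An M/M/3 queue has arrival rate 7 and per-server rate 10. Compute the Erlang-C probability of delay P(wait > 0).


a = lambda/mu = 0.7000
rho = a/c = 0.2333
Erlang-C formula applied:
C(c,a) = 0.0369

0.0369


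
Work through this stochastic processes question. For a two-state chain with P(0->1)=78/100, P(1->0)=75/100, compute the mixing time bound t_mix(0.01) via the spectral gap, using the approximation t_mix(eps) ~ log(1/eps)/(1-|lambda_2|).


lambda_2 = |1 - p01 - p10| = |1 - 0.7800 - 0.7500| = 0.5300
t_mix ~ log(1/eps)/(1 - |lambda_2|)
= log(100)/(1 - 0.5300) = 4.6052/0.4700
= 9.7982

9.7982


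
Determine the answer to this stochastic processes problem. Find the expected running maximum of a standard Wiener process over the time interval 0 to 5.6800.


E(max B(s)) = sqrt(2t/pi)
= sqrt(2*5.6800/pi)
= sqrt(3.6160)
= 1.9016

1.9016


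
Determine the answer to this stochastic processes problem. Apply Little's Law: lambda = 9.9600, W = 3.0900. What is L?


Little's Law: L = lambda * W
= 9.9600 * 3.0900
= 30.7764

30.7764


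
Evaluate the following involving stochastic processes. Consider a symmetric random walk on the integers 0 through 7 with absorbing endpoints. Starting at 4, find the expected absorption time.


For symmetric RW on 0,...,N with absorbing barriers, E(i) = i*(N-i)
E(4) = 4 * 3 = 12

12


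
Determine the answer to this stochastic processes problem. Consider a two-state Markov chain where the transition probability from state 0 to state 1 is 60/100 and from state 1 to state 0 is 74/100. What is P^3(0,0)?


Computing P^3 by matrix multiplication.
P = [[0.4000, 0.6000], [0.7400, 0.2600]]
After raising P to the power 3:
P^3(0,0) = 0.5346

0.5346


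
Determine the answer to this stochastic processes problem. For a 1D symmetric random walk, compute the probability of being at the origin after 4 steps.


P(S(4) = 0) = C(4,2) / 4^2
= 6 / 16
= 0.3750

0.3750


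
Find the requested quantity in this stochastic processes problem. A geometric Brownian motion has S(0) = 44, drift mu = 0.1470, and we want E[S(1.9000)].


E[S(t)] = S(0) * exp(mu * t)
= 44 * exp(0.1470 * 1.9000)
= 44 * 1.3222
= 58.1770

58.1770


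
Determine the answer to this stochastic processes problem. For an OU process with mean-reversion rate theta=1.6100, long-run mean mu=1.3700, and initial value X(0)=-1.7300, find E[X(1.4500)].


E[X(t)] = mu + (X(0) - mu)*exp(-theta*t)
= 1.3700 + (-1.7300 - 1.3700)*exp(-1.6100*1.4500)
= 1.3700 + -3.1000 * 0.0969
= 1.0697

1.0697


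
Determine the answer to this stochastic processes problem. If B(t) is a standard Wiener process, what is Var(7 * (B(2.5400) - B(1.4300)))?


Var(alpha*(B(t)-B(s))) = alpha^2 * (t-s)
= 7^2 * (2.5400 - 1.4300)
= 49 * 1.1100
= 54.3900

54.3900


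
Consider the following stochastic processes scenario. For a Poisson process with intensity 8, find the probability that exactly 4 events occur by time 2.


P(N(t)=k) = (lambda*t)^k * exp(-lambda*t) / k!
lambda*t = 16
= 16^4 * exp(-16) / 4!
= 65536 * 1.1254e-07 / 24
= 3.0730e-04

3.0730e-04


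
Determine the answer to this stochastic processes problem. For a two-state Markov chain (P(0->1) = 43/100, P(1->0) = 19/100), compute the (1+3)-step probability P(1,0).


P^4 = P^1 * P^3
Computing via matrix multiplication of the transition matrix.
Entry (1,0) of P^4 = 0.3001

0.3001


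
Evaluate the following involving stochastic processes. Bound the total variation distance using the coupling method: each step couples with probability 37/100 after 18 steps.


TV distance bound <= (1-delta)^n
= (1 - 0.3700)^18
= 0.6300^18
= 2.4442e-04

2.4442e-04


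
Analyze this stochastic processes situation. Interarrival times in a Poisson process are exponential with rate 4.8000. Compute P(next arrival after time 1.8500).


P(X > t) = exp(-lambda * t)
= exp(-4.8000 * 1.8500)
= exp(-8.8800) = 1.3914e-04

1.3914e-04


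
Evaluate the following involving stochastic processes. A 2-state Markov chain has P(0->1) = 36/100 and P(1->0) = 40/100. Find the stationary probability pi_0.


Stationary distribution: pi_0 = p10/(p01+p10), pi_1 = p01/(p01+p10)
p01 = 0.3600, p10 = 0.4000
pi_0 = 0.5263

0.5263


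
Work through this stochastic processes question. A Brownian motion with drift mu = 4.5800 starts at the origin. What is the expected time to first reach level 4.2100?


Expected first passage time = a/mu
= 4.2100/4.5800
= 0.9192

0.9192


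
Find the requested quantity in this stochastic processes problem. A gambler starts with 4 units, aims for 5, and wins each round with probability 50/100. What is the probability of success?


p = 1/2: P(win) = i/N = 4/5
= 0.8000

0.8000


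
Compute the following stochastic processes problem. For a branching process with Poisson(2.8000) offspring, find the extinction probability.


Since mu = 2.8000 > 1, extinction prob q < 1.
Solve s = exp(mu*(s-1)) iteratively.
q = 0.0750

0.0750


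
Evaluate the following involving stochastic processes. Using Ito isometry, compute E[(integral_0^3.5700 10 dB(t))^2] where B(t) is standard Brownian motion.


By Ito isometry: E[(int f dB)^2] = int f^2 dt
= 10^2 * 3.5700
= 100 * 3.5700 = 357.0000

357.0000


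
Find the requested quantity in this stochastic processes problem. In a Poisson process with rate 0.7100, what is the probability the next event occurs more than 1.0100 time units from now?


P(X > t) = exp(-lambda * t)
= exp(-0.7100 * 1.0100)
= exp(-0.7171) = 0.4882

0.4882


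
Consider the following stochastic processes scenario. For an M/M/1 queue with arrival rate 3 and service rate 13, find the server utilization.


rho = lambda/mu
= 3/13
= 0.2308

0.2308


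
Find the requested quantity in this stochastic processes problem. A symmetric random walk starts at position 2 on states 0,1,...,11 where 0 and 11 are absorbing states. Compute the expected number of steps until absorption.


For symmetric RW on 0,...,N with absorbing barriers, E(i) = i*(N-i)
E(2) = 2 * 9 = 18

18


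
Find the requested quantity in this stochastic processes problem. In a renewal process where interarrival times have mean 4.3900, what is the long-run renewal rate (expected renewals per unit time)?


Long-run renewal rate = 1/E(X)
= 1/4.3900
= 0.2278

0.2278


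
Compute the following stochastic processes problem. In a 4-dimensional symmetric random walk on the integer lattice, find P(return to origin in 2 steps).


P(return in 2 steps) = P(reverse first step) = 1/(2d)
= 1/8
= 0.1250

0.1250


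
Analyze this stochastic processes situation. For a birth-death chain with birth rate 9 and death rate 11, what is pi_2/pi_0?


For birth-death process, pi_n/pi_0 = (lambda/mu)^n
= (9/11)^2
= 0.6694

0.6694


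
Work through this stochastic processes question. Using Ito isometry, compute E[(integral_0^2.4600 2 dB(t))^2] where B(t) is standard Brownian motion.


By Ito isometry: E[(int f dB)^2] = int f^2 dt
= 2^2 * 2.4600
= 4 * 2.4600 = 9.8400

9.8400


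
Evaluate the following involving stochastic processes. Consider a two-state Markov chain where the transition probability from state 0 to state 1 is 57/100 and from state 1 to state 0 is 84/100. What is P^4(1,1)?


Computing P^4 by matrix multiplication.
P = [[0.4300, 0.5700], [0.8400, 0.1600]]
After raising P to the power 4:
P^4(1,1) = 0.4211

0.4211


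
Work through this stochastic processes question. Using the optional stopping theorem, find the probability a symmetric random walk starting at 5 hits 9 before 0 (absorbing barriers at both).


By optional stopping theorem: E(M at tau) = M(0) = 5
P(hit 9)*9 + P(hit 0)*0 = 5
P(hit 9) = (5 - 0)/(9 - 0) = 5/9 = 0.5556

0.5556


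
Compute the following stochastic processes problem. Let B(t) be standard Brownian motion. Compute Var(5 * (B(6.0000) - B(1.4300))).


Var(alpha*(B(t)-B(s))) = alpha^2 * (t-s)
= 5^2 * (6.0000 - 1.4300)
= 25 * 4.5700
= 114.2500

114.2500


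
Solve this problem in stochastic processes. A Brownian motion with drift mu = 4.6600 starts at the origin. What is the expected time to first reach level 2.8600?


Expected first passage time = a/mu
= 2.8600/4.6600
= 0.6137

0.6137


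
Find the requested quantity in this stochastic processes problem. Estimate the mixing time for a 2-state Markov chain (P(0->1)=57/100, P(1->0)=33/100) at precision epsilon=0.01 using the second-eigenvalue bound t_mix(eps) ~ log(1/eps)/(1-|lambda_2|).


lambda_2 = |1 - p01 - p10| = |1 - 0.5700 - 0.3300| = 0.1000
t_mix ~ log(1/eps)/(1 - |lambda_2|)
= log(100)/(1 - 0.1000) = 4.6052/0.9000
= 5.1169

5.1169


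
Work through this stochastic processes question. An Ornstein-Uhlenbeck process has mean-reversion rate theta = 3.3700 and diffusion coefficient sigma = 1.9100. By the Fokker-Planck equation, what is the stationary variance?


Stationary variance = sigma^2 / (2*theta)
= 1.9100^2 / (2*3.3700)
= 3.6481 / 6.7400
= 0.5413

0.5413


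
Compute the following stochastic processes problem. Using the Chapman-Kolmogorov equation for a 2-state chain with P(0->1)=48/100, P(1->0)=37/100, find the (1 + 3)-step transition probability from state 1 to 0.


P^4 = P^1 * P^3
Computing via matrix multiplication of the transition matrix.
Entry (1,0) of P^4 = 0.4351

0.4351


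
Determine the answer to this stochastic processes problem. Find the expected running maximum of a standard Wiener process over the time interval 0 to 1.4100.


E(max B(s)) = sqrt(2t/pi)
= sqrt(2*1.4100/pi)
= sqrt(0.8976)
= 0.9474

0.9474


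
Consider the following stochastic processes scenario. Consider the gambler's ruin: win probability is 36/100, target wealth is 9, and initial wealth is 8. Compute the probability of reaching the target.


Gambler's ruin formula:
r = q/p = 0.6400/0.3600 = 1.7778
P(win) = (1 - r^i)/(1 - r^N)
= (1 - 1.7778^8)/(1 - 1.7778^9)
= 0.5600

0.5600


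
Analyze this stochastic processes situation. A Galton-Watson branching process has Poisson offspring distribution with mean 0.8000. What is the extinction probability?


Since mu = 0.8000 <= 1, extinction probability = 1.

1.0000


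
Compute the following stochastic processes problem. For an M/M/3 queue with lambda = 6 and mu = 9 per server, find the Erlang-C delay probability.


a = lambda/mu = 0.6667
rho = a/c = 0.2222
Erlang-C formula applied:
C(c,a) = 0.0325

0.0325


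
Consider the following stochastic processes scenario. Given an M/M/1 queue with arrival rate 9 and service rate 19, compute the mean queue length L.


rho = 9/19 = 0.4737
L = rho/(1-rho)
= 0.4737/0.5263
= 0.9000

0.9000


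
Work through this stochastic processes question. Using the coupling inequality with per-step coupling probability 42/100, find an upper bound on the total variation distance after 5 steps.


TV distance bound <= (1-delta)^n
= (1 - 0.4200)^5
= 0.5800^5
= 0.0656

0.0656


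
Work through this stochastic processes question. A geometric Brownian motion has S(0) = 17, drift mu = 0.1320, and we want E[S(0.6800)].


E[S(t)] = S(0) * exp(mu * t)
= 17 * exp(0.1320 * 0.6800)
= 17 * 1.0939
= 18.5965

18.5965


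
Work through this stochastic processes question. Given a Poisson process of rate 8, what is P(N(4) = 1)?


P(N(t)=k) = (lambda*t)^k * exp(-lambda*t) / k!
lambda*t = 32
= 32^1 * exp(-32) / 1!
= 32 * 1.2664e-14 / 1
= 4.0525e-13

4.0525e-13


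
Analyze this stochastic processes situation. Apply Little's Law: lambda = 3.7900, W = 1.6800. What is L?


Little's Law: L = lambda * W
= 3.7900 * 1.6800
= 6.3672

6.3672


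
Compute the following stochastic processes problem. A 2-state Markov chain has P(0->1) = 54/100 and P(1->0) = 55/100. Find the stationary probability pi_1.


Stationary distribution: pi_0 = p10/(p01+p10), pi_1 = p01/(p01+p10)
p01 = 0.5400, p10 = 0.5500
pi_1 = 0.4954

0.4954


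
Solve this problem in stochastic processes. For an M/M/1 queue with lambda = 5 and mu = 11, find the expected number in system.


rho = 5/11 = 0.4545
L = rho/(1-rho)
= 0.4545/0.5455
= 0.8333

0.8333


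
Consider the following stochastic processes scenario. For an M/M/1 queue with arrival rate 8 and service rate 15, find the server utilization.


rho = lambda/mu
= 8/15
= 0.5333

0.5333


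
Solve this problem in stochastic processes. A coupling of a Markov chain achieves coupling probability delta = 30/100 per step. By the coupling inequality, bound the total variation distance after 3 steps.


TV distance bound <= (1-delta)^n
= (1 - 0.3000)^3
= 0.7000^3
= 0.3430

0.3430


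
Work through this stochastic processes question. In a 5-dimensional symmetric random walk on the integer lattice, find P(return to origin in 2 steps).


P(return in 2 steps) = P(reverse first step) = 1/(2d)
= 1/10
= 0.1000

0.1000


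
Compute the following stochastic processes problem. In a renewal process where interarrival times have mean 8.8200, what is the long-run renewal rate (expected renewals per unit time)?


Long-run renewal rate = 1/E(X)
= 1/8.8200
= 0.1134

0.1134


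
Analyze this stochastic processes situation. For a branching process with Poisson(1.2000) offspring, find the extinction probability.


Since mu = 1.2000 > 1, extinction prob q < 1.
Solve s = exp(mu*(s-1)) iteratively.
q = 0.6863

0.6863


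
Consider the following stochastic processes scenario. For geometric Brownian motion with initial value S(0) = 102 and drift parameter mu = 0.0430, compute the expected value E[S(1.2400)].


E[S(t)] = S(0) * exp(mu * t)
= 102 * exp(0.0430 * 1.2400)
= 102 * 1.0548
= 107.5862

107.5862


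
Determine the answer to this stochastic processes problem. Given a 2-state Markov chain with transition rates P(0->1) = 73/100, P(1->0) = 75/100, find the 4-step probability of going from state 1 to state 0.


Computing P^4 by matrix multiplication.
P = [[0.2700, 0.7300], [0.7500, 0.2500]]
After raising P to the power 4:
P^4(1,0) = 0.4799

0.4799


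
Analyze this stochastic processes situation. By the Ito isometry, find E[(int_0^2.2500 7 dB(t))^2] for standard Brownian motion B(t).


By Ito isometry: E[(int f dB)^2] = int f^2 dt
= 7^2 * 2.2500
= 49 * 2.2500 = 110.2500

110.2500


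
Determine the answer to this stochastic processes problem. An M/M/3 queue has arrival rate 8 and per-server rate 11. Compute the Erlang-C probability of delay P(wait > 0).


a = lambda/mu = 0.7273
rho = a/c = 0.2424
Erlang-C formula applied:
C(c,a) = 0.0408

0.0408


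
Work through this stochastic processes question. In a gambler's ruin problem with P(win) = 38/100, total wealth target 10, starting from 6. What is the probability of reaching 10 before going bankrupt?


Gambler's ruin formula:
r = q/p = 0.6200/0.3800 = 1.6316
P(win) = (1 - r^i)/(1 - r^N)
= (1 - 1.6316^6)/(1 - 1.6316^10)
= 0.1346

0.1346


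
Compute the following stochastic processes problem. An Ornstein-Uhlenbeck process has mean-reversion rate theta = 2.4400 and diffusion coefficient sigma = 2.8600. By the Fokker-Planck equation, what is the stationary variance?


Stationary variance = sigma^2 / (2*theta)
= 2.8600^2 / (2*2.4400)
= 8.1796 / 4.8800
= 1.6761

1.6761


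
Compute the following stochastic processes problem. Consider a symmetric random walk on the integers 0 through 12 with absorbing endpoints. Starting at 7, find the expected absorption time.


For symmetric RW on 0,...,N with absorbing barriers, E(i) = i*(N-i)
E(7) = 7 * 5 = 35

35


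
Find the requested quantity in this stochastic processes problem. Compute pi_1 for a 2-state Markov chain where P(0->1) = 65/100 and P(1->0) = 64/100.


Stationary distribution: pi_0 = p10/(p01+p10), pi_1 = p01/(p01+p10)
p01 = 0.6500, p10 = 0.6400
pi_1 = 0.5039

0.5039


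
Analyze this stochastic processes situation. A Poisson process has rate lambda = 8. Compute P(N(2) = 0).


P(N(t)=k) = (lambda*t)^k * exp(-lambda*t) / k!
lambda*t = 16
= 16^0 * exp(-16) / 0!
= 1 * 1.1254e-07 / 1
= 1.1254e-07

1.1254e-07


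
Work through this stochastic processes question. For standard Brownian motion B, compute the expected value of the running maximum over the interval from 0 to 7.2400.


E(max B(s)) = sqrt(2t/pi)
= sqrt(2*7.2400/pi)
= sqrt(4.6091)
= 2.1469

2.1469


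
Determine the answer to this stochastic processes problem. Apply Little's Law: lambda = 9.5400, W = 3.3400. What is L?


Little's Law: L = lambda * W
= 9.5400 * 3.3400
= 31.8636

31.8636


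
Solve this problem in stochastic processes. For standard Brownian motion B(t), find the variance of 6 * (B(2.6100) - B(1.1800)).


Var(alpha*(B(t)-B(s))) = alpha^2 * (t-s)
= 6^2 * (2.6100 - 1.1800)
= 36 * 1.4300
= 51.4800

51.4800


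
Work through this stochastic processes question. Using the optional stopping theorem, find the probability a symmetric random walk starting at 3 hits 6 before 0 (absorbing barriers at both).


By optional stopping theorem: E(M at tau) = M(0) = 3
P(hit 6)*6 + P(hit 0)*0 = 3
P(hit 6) = (3 - 0)/(6 - 0) = 1/2 = 0.5000

0.5000


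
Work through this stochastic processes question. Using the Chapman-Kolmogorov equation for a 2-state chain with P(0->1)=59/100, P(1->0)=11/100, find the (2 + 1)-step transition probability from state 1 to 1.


P^3 = P^2 * P^1
Computing via matrix multiplication of the transition matrix.
Entry (1,1) of P^3 = 0.8471

0.8471


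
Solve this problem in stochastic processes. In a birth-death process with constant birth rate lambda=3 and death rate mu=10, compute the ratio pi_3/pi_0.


For birth-death process, pi_n/pi_0 = (lambda/mu)^n
= (3/10)^3
= 0.0270

0.0270


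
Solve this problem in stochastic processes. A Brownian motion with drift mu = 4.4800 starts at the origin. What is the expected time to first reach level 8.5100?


Expected first passage time = a/mu
= 8.5100/4.4800
= 1.8996

1.8996


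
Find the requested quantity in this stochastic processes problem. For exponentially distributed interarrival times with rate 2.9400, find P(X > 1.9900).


P(X > t) = exp(-lambda * t)
= exp(-2.9400 * 1.9900)
= exp(-5.8506) = 0.0029

0.0029


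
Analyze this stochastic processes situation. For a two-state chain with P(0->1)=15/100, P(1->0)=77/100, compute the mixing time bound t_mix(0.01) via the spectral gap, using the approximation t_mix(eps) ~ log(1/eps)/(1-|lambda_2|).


lambda_2 = |1 - p01 - p10| = |1 - 0.1500 - 0.7700| = 0.0800
t_mix ~ log(1/eps)/(1 - |lambda_2|)
= log(100)/(1 - 0.0800) = 4.6052/0.9200
= 5.0056

5.0056


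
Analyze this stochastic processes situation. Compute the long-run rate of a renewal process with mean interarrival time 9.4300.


Long-run renewal rate = 1/E(X)
= 1/9.4300
= 0.1060

0.1060


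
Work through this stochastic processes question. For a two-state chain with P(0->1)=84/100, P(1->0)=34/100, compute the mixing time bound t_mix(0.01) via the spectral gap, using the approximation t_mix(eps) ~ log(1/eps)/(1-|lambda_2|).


lambda_2 = |1 - p01 - p10| = |1 - 0.8400 - 0.3400| = 0.1800
t_mix ~ log(1/eps)/(1 - |lambda_2|)
= log(100)/(1 - 0.1800) = 4.6052/0.8200
= 5.6161

5.6161


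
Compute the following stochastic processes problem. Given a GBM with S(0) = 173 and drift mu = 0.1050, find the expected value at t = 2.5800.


E[S(t)] = S(0) * exp(mu * t)
= 173 * exp(0.1050 * 2.5800)
= 173 * 1.3111
= 226.8279

226.8279


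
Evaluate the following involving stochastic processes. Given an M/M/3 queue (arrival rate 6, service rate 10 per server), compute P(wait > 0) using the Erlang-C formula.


a = lambda/mu = 0.6000
rho = a/c = 0.2000
Erlang-C formula applied:
C(c,a) = 0.0247

0.0247


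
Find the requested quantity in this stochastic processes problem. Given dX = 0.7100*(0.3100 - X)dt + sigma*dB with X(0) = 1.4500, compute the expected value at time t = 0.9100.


E[X(t)] = mu + (X(0) - mu)*exp(-theta*t)
= 0.3100 + (1.4500 - 0.3100)*exp(-0.7100*0.9100)
= 0.3100 + 1.1400 * 0.5241
= 0.9075

0.9075


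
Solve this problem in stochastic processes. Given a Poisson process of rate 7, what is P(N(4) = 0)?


P(N(t)=k) = (lambda*t)^k * exp(-lambda*t) / k!
lambda*t = 28
= 28^0 * exp(-28) / 0!
= 1 * 6.9144e-13 / 1
= 6.9144e-13

6.9144e-13


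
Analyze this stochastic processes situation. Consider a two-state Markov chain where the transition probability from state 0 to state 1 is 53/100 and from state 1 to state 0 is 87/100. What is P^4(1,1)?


Computing P^4 by matrix multiplication.
P = [[0.4700, 0.5300], [0.8700, 0.1300]]
After raising P to the power 4:
P^4(1,1) = 0.3945

0.3945


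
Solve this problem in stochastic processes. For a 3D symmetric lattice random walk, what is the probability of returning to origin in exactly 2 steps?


P(return in 2 steps) = P(reverse first step) = 1/(2d)
= 1/6
= 0.1667

0.1667


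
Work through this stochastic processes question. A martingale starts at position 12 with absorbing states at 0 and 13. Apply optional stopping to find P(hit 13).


By optional stopping theorem: E(M at tau) = M(0) = 12
P(hit 13)*13 + P(hit 0)*0 = 12
P(hit 13) = (12 - 0)/(13 - 0) = 12/13 = 0.9231

0.9231


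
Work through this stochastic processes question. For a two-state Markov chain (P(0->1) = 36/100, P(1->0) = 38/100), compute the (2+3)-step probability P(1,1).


P^5 = P^2 * P^3
Computing via matrix multiplication of the transition matrix.
Entry (1,1) of P^5 = 0.4871

0.4871


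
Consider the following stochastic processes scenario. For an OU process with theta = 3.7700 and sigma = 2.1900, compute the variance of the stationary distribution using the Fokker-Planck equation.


Stationary variance = sigma^2 / (2*theta)
= 2.1900^2 / (2*3.7700)
= 4.7961 / 7.5400
= 0.6361

0.6361


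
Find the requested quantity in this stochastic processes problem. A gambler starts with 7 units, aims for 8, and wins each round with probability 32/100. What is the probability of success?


Gambler's ruin formula:
r = q/p = 0.6800/0.3200 = 2.1250
P(win) = (1 - r^i)/(1 - r^N)
= (1 - 2.1250^7)/(1 - 2.1250^8)
= 0.4693

0.4693


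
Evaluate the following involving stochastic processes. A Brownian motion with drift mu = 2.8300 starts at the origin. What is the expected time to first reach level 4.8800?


Expected first passage time = a/mu
= 4.8800/2.8300
= 1.7244

1.7244


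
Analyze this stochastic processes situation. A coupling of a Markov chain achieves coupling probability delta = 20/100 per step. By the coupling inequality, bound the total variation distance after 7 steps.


TV distance bound <= (1-delta)^n
= (1 - 0.2000)^7
= 0.8000^7
= 0.2097

0.2097


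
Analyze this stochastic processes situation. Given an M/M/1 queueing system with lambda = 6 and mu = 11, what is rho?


rho = lambda/mu
= 6/11
= 0.5455

0.5455


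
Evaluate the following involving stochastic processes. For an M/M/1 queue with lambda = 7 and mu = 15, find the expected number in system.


rho = 7/15 = 0.4667
L = rho/(1-rho)
= 0.4667/0.5333
= 0.8750

0.8750


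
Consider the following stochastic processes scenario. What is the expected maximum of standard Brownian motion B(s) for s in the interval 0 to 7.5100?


E(max B(s)) = sqrt(2t/pi)
= sqrt(2*7.5100/pi)
= sqrt(4.7810)
= 2.1866

2.1866


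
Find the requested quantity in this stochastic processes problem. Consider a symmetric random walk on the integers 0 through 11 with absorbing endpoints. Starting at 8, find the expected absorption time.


For symmetric RW on 0,...,N with absorbing barriers, E(i) = i*(N-i)
E(8) = 8 * 3 = 24

24


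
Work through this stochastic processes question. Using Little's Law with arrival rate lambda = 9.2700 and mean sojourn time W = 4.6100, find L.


Little's Law: L = lambda * W
= 9.2700 * 4.6100
= 42.7347

42.7347


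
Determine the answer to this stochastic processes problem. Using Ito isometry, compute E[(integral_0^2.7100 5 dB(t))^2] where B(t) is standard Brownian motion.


By Ito isometry: E[(int f dB)^2] = int f^2 dt
= 5^2 * 2.7100
= 25 * 2.7100 = 67.7500

67.7500


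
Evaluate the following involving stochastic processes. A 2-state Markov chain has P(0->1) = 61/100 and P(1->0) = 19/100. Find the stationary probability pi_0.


Stationary distribution: pi_0 = p10/(p01+p10), pi_1 = p01/(p01+p10)
p01 = 0.6100, p10 = 0.1900
pi_0 = 0.2375

0.2375


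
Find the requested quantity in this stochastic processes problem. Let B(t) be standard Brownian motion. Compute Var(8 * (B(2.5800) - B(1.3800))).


Var(alpha*(B(t)-B(s))) = alpha^2 * (t-s)
= 8^2 * (2.5800 - 1.3800)
= 64 * 1.2000
= 76.8000

76.8000


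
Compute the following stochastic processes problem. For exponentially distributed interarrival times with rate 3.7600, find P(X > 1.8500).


P(X > t) = exp(-lambda * t)
= exp(-3.7600 * 1.8500)
= exp(-6.9560) = 9.5290e-04

9.5290e-04


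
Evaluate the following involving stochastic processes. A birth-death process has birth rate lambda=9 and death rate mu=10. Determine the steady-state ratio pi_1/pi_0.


For birth-death process, pi_n/pi_0 = (lambda/mu)^n
= (9/10)^1
= 0.9000

0.9000


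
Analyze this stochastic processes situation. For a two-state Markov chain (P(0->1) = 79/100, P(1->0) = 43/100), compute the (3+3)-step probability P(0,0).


P^6 = P^3 * P^3
Computing via matrix multiplication of the transition matrix.
Entry (0,0) of P^6 = 0.3525

0.3525


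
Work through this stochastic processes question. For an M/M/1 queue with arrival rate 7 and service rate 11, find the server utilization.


rho = lambda/mu
= 7/11
= 0.6364

0.6364


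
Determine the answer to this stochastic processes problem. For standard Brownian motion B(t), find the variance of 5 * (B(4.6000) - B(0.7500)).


Var(alpha*(B(t)-B(s))) = alpha^2 * (t-s)
= 5^2 * (4.6000 - 0.7500)
= 25 * 3.8500
= 96.2500

96.2500


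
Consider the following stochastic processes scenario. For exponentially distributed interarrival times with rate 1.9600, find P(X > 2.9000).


P(X > t) = exp(-lambda * t)
= exp(-1.9600 * 2.9000)
= exp(-5.6840) = 0.0034

0.0034


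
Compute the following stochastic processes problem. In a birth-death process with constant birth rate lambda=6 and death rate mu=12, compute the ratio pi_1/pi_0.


For birth-death process, pi_n/pi_0 = (lambda/mu)^n
= (6/12)^1
= 0.5000

0.5000


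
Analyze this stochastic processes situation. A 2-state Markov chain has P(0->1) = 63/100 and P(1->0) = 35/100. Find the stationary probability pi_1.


Stationary distribution: pi_0 = p10/(p01+p10), pi_1 = p01/(p01+p10)
p01 = 0.6300, p10 = 0.3500
pi_1 = 0.6429

0.6429


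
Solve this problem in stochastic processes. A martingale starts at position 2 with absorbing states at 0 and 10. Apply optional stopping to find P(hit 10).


By optional stopping theorem: E(M at tau) = M(0) = 2
P(hit 10)*10 + P(hit 0)*0 = 2
P(hit 10) = (2 - 0)/(10 - 0) = 1/5 = 0.2000

0.2000


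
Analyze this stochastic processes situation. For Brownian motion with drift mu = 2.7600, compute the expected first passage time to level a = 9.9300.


Expected first passage time = a/mu
= 9.9300/2.7600
= 3.5978

3.5978


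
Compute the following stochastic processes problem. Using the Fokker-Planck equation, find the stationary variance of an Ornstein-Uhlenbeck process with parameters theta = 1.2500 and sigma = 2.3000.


Stationary variance = sigma^2 / (2*theta)
= 2.3000^2 / (2*1.2500)
= 5.2900 / 2.5000
= 2.1160

2.1160


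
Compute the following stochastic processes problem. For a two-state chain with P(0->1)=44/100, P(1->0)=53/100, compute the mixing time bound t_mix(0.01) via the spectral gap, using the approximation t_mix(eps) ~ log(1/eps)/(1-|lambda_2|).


lambda_2 = |1 - p01 - p10| = |1 - 0.4400 - 0.5300| = 0.0300
t_mix ~ log(1/eps)/(1 - |lambda_2|)
= log(100)/(1 - 0.0300) = 4.6052/0.9700
= 4.7476

4.7476


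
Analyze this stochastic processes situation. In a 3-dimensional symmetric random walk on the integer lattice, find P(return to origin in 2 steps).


P(return in 2 steps) = P(reverse first step) = 1/(2d)
= 1/6
= 0.1667

0.1667


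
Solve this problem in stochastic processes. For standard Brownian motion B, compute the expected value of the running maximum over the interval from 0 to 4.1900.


E(max B(s)) = sqrt(2t/pi)
= sqrt(2*4.1900/pi)
= sqrt(2.6674)
= 1.6332

1.6332


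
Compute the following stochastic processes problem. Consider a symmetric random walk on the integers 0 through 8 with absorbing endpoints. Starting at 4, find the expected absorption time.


For symmetric RW on 0,...,N with absorbing barriers, E(i) = i*(N-i)
E(4) = 4 * 4 = 16

16


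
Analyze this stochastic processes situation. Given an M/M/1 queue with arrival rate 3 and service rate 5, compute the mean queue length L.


rho = 3/5 = 0.6000
L = rho/(1-rho)
= 0.6000/0.4000
= 1.5000

1.5000


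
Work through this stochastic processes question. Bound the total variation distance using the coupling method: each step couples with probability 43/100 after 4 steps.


TV distance bound <= (1-delta)^n
= (1 - 0.4300)^4
= 0.5700^4
= 0.1056

0.1056


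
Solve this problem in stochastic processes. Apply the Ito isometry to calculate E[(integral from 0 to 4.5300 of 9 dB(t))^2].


By Ito isometry: E[(int f dB)^2] = int f^2 dt
= 9^2 * 4.5300
= 81 * 4.5300 = 366.9300

366.9300


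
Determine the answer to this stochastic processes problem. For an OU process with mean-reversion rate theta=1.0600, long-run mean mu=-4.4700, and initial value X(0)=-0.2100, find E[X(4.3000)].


E[X(t)] = mu + (X(0) - mu)*exp(-theta*t)
= -4.4700 + (-0.2100 - -4.4700)*exp(-1.0600*4.3000)
= -4.4700 + 4.2600 * 0.0105
= -4.4253

-4.4253


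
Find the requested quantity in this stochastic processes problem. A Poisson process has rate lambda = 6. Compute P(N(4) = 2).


P(N(t)=k) = (lambda*t)^k * exp(-lambda*t) / k!
lambda*t = 24
= 24^2 * exp(-24) / 2!
= 576 * 3.7751e-11 / 2
= 1.0872e-08

1.0872e-08


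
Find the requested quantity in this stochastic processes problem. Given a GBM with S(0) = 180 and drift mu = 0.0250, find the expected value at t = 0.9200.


E[S(t)] = S(0) * exp(mu * t)
= 180 * exp(0.0250 * 0.9200)
= 180 * 1.0233
= 184.1880

184.1880


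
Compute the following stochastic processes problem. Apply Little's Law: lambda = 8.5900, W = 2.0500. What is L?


Little's Law: L = lambda * W
= 8.5900 * 2.0500
= 17.6095

17.6095


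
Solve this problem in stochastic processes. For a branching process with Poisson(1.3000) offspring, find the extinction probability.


Since mu = 1.3000 > 1, extinction prob q < 1.
Solve s = exp(mu*(s-1)) iteratively.
q = 0.5770

0.5770


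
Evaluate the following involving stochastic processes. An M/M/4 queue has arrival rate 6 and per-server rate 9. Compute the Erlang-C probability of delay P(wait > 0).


a = lambda/mu = 0.6667
rho = a/c = 0.1667
Erlang-C formula applied:
C(c,a) = 0.0051

0.0051


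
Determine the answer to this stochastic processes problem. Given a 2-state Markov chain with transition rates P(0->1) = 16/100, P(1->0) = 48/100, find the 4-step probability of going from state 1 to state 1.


Computing P^4 by matrix multiplication.
P = [[0.8400, 0.1600], [0.4800, 0.5200]]
After raising P to the power 4:
P^4(1,1) = 0.2626

0.2626


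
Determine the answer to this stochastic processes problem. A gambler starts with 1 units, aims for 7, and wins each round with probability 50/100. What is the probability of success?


p = 1/2: P(win) = i/N = 1/7
= 0.1429

0.1429


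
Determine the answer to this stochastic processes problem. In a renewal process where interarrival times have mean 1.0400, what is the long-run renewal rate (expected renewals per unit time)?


Long-run renewal rate = 1/E(X)
= 1/1.0400
= 0.9615

0.9615


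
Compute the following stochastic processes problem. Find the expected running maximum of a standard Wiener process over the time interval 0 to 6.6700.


E(max B(s)) = sqrt(2t/pi)
= sqrt(2*6.6700/pi)
= sqrt(4.2463)
= 2.0606

2.0606


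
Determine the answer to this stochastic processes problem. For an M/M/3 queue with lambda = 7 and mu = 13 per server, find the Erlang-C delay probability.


a = lambda/mu = 0.5385
rho = a/c = 0.1795
Erlang-C formula applied:
C(c,a) = 0.0185

0.0185


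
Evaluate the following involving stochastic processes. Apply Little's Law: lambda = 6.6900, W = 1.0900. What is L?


Little's Law: L = lambda * W
= 6.6900 * 1.0900
= 7.2921

7.2921


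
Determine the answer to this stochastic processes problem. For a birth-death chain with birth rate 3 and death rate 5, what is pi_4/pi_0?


For birth-death process, pi_n/pi_0 = (lambda/mu)^n
= (3/5)^4
= 0.1296

0.1296


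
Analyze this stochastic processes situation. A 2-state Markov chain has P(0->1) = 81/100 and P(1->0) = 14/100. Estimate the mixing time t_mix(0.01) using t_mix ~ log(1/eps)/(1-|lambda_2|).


lambda_2 = |1 - p01 - p10| = |1 - 0.8100 - 0.1400| = 0.0500
t_mix ~ log(1/eps)/(1 - |lambda_2|)
= log(100)/(1 - 0.0500) = 4.6052/0.9500
= 4.8475

4.8475


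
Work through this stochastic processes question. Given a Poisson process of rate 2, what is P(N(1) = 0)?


P(N(t)=k) = (lambda*t)^k * exp(-lambda*t) / k!
lambda*t = 2
= 2^0 * exp(-2) / 0!
= 1 * 0.1353 / 1
= 0.1353

0.1353


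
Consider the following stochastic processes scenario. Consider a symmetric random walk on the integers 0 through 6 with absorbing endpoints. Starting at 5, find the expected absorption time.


For symmetric RW on 0,...,N with absorbing barriers, E(i) = i*(N-i)
E(5) = 5 * 1 = 5

5


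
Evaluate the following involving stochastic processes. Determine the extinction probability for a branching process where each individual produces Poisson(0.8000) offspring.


Since mu = 0.8000 <= 1, extinction probability = 1.

1.0000


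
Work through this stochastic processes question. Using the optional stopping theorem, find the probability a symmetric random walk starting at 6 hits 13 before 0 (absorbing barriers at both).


By optional stopping theorem: E(M at tau) = M(0) = 6
P(hit 13)*13 + P(hit 0)*0 = 6
P(hit 13) = (6 - 0)/(13 - 0) = 6/13 = 0.4615

0.4615


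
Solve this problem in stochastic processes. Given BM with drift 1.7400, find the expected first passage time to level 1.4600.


Expected first passage time = a/mu
= 1.4600/1.7400
= 0.8391

0.8391


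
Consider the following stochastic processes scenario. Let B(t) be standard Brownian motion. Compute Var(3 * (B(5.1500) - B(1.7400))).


Var(alpha*(B(t)-B(s))) = alpha^2 * (t-s)
= 3^2 * (5.1500 - 1.7400)
= 9 * 3.4100
= 30.6900

30.6900


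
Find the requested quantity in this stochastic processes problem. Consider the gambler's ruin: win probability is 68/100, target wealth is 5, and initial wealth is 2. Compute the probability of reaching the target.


Gambler's ruin formula:
r = q/p = 0.3200/0.6800 = 0.4706
P(win) = (1 - r^i)/(1 - r^N)
= (1 - 0.4706^2)/(1 - 0.4706^5)
= 0.7969

0.7969


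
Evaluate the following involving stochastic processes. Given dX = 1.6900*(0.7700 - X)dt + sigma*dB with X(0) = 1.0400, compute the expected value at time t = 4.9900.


E[X(t)] = mu + (X(0) - mu)*exp(-theta*t)
= 0.7700 + (1.0400 - 0.7700)*exp(-1.6900*4.9900)
= 0.7700 + 0.2700 * 2.1755e-04
= 0.7701

0.7701


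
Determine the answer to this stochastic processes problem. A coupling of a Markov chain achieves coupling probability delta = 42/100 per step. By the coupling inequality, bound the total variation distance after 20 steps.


TV distance bound <= (1-delta)^n
= (1 - 0.4200)^20
= 0.5800^20
= 1.8559e-05

1.8559e-05


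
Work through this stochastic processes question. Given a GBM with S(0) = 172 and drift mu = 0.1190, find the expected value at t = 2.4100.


E[S(t)] = S(0) * exp(mu * t)
= 172 * exp(0.1190 * 2.4100)
= 172 * 1.3321
= 229.1288

229.1288


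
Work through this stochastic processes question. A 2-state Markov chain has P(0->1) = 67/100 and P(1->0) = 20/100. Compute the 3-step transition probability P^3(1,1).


Computing P^3 by matrix multiplication.
P = [[0.3300, 0.6700], [0.2000, 0.8000]]
After raising P to the power 3:
P^3(1,1) = 0.7706

0.7706


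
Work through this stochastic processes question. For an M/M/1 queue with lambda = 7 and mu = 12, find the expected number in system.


rho = 7/12 = 0.5833
L = rho/(1-rho)
= 0.5833/0.4167
= 1.4000

1.4000
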